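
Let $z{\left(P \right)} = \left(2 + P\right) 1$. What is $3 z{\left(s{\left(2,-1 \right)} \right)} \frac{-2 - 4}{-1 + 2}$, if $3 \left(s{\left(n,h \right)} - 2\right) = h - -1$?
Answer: $-72$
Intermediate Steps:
$s{\left(n,h \right)} = \frac{7}{3} + \frac{h}{3}$ ($s{\left(n,h \right)} = 2 + \frac{h - -1}{3} = 2 + \frac{h + 1}{3} = 2 + \frac{1 + h}{3} = 2 + \left(\frac{1}{3} + \frac{h}{3}\right) = \frac{7}{3} + \frac{h}{3}$)
$z{\left(P \right)} = 2 + P$
$3 z{\left(s{\left(2,-1 \right)} \right)} \frac{-2 - 4}{-1 + 2} = 3 \left(2 + \left(\frac{7}{3} + \frac{1}{3} \left(-1\right)\right)\right) \frac{-2 - 4}{-1 + 2} = 3 \left(2 + \left(\frac{7}{3} - \frac{1}{3}\right)\right) \left(- \frac{6}{1}\right) = 3 \left(2 + 2\right) \left(\left(-6\right) 1\right) = 3 \cdot 4 \left(-6\right) = 12 \left(-6\right) = -72$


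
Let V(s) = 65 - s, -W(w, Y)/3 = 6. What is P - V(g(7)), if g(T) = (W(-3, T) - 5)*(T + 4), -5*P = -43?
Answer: -1547/5 ≈ -309.40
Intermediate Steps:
P = 43/5 (P = -⅕*(-43) = 43/5 ≈ 8.6000)
W(w, Y) = -18 (W(w, Y) = -3*6 = -18)
g(T) = -92 - 23*T (g(T) = (-18 - 5)*(T + 4) = -23*(4 + T) = -92 - 23*T)
P - V(g(7)) = 43/5 - (65 - (-92 - 23*7)) = 43/5 - (65 - (-92 - 161)) = 43/5 - (65 - 1*(-253)) = 43/5 - (65 + 253) = 43/5 - 1*318 = 43/5 - 318 = -1547/5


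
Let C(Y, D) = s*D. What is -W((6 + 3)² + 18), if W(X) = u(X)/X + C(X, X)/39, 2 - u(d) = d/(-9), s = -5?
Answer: 16166/1287 ≈ 12.561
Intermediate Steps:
C(Y, D) = -5*D
u(d) = 2 + d/9 (u(d) = 2 - d/(-9) = 2 - d*(-1)/9 = 2 - (-1)*d/9 = 2 + d/9)
W(X) = -5*X/39 + (2 + X/9)/X (W(X) = (2 + X/9)/X - 5*X/39 = -5*X/39 + (2 + X/9)/X)
-W((6 + 3)² + 18) = -(⅑ + 2/((6 + 3)² + 18) - 5*((6 + 3)² + 18)/39) = -(⅑ + 2/(9² + 18) - 5*(9² + 18)/39) = -(⅑ + 2/(81 + 18) - 5*(81 + 18)/39) = -(⅑ + 2/99 - 5/39*99) = -(⅑ + 2*(1/99) - 165/13) = -(⅑ + 2/99 - 165/13) = -1*(-16166/1287) = 16166/1287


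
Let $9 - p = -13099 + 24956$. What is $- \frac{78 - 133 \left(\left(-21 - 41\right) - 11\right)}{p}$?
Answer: $\frac{9787}{11848} \approx 0.82605$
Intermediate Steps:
$p = -11848$ ($p = 9 - \left(-13099 + 24956\right) = 9 - 11857 = -11848$)
$- \frac{78 - 133 \left(\left(-21 - 41\right) - 11\right)}{p} = - \frac{78 - 133 \left(\left(-21 - 41\right) - 11\right)}{-11848} = - \frac{\left(78 - 133 \left(-62 - 11\right)\right) \left(-1\right)}{11848} = - \frac{\left(78 - -9709\right) \left(-1\right)}{11848} = - \frac{\left(78 + 9709\right) \left(-1\right)}{11848} = - \frac{9787 \left(-1\right)}{11848} = \left(-1\right) \left(- \frac{9787}{11848}\right) = \frac{9787}{11848}$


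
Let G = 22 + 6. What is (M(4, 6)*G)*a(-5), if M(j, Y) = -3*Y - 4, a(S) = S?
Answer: 3080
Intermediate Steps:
G = 28
M(j, Y) = -4 - 3*Y
(M(4, 6)*G)*a(-5) = ((-4 - 3*6)*28)*(-5) = ((-4 - 18)*28)*(-5) = -22*28*(-5) = -616*(-5) = 3080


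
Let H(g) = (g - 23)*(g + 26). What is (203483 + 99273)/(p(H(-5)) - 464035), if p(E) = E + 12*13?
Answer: -302756/464467 ≈ -0.65184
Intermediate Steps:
H(g) = (-23 + g)*(26 + g)
p(E) = 156 + E (p(E) = E + 156 = 156 + E)
(203483 + 99273)/(p(H(-5)) - 464035) = (203483 + 99273)/((156 + (-598 + (-5)² + 3*(-5))) - 464035) = 302756/((156 + (-598 + 25 - 15)) - 464035) = 302756/((156 - 588) - 464035) = 302756/(-432 - 464035) = 302756/(-464467) = 302756*(-1/464467) = -302756/464467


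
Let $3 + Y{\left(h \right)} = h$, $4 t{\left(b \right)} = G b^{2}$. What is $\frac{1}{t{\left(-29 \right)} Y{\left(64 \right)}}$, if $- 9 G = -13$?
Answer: $\frac{36}{666913} \approx 5.398 \cdot 10^{-5}$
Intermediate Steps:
$G = \frac{13}{9}$ ($G = \left(- \frac{1}{9}\right) \left(-13\right) = \frac{13}{9} \approx 1.4444$)
$t{\left(b \right)} = \frac{13 b^{2}}{36}$ ($t{\left(b \right)} = \frac{\frac{13}{9} b^{2}}{4} = \frac{13 b^{2}}{36}$)
$Y{\left(h \right)} = -3 + h$
$\frac{1}{t{\left(-29 \right)} Y{\left(64 \right)}} = \frac{1}{\frac{13 \left(-29\right)^{2}}{36} \left(-3 + 64\right)} = \frac{1}{\frac{13}{36} \cdot 841 \cdot 61} = \frac{1}{\frac{10933}{36} \cdot 61} = \frac{1}{\frac{666913}{36}} = \frac{36}{666913}$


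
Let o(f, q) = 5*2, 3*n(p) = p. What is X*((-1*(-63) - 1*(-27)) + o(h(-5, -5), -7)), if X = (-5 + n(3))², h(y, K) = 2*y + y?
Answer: 1600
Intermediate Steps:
n(p) = p/3
h(y, K) = 3*y
X = 16 (X = (-5 + (⅓)*3)² = (-5 + 1)² = (-4)² = 16)
o(f, q) = 10
X*((-1*(-63) - 1*(-27)) + o(h(-5, -5), -7)) = 16*((-1*(-63) - 1*(-27)) + 10) = 16*((63 + 27) + 10) = 16*(90 + 10) = 16*100 = 1600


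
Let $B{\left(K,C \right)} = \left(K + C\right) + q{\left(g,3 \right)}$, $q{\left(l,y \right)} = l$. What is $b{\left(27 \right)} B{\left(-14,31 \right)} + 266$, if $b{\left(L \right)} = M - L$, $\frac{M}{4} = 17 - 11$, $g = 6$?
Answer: $197$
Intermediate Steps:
$M = 24$ ($M = 4 \left(17 - 11\right) = 4 \cdot 6 = 24$)
$B{\left(K,C \right)} = 6 + C + K$ ($B{\left(K,C \right)} = \left(K + C\right) + 6 = \left(C + K\right) + 6 = 6 + C + K$)
$b{\left(L \right)} = 24 - L$
$b{\left(27 \right)} B{\left(-14,31 \right)} + 266 = \left(24 - 27\right) \left(6 + 31 - 14\right) + 266 = \left(24 - 27\right) 23 + 266 = \left(-3\right) 23 + 266 = -69 + 266 = 197$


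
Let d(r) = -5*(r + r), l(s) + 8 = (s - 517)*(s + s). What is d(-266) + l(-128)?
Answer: 167772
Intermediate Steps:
l(s) = -8 + 2*s*(-517 + s) (l(s) = -8 + (s - 517)*(s + s) = -8 + (-517 + s)*(2*s) = -8 + 2*s*(-517 + s))
d(r) = -10*r
d(-266) + l(-128) = -10*(-266) + (-8 - 1034*(-128) + 2*(-128)²) = 2660 + (-8 + 132352 + 2*16384) = 2660 + (-8 + 132352 + 32768) = 2660 + 165112 = 167772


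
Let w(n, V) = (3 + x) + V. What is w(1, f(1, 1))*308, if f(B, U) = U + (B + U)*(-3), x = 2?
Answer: 0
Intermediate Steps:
f(B, U) = -3*B - 2*U (f(B, U) = U + (-3*B - 3*U) = -3*B - 2*U)
w(n, V) = 5 + V (w(n, V) = (3 + 2) + V = 5 + V)
w(1, f(1, 1))*308 = (5 + (-3*1 - 2*1))*308 = (5 + (-3 - 2))*308 = (5 - 5)*308 = 0*308 = 0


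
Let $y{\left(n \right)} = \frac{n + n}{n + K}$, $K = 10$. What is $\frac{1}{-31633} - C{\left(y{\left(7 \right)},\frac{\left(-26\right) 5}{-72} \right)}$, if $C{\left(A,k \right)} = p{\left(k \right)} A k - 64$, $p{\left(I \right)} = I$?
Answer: $\frac{21366467201}{348469128} \approx 61.315$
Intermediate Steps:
$y{\left(n \right)} = \frac{2 n}{10 + n}$ ($y{\left(n \right)} = \frac{n + n}{n + 10} = \frac{2 n}{10 + n}$)
$C{\left(A,k \right)} = -64 + A k^{2}$ ($C{\left(A,k \right)} = k A k - 64 = A k k - 64 = A k^{2} - 64 = -64 + A k^{2}$)
$\frac{1}{-31633} - C{\left(y{\left(7 \right)},\frac{\left(-26\right) 5}{-72} \right)} = \frac{1}{-31633} - \left(-64 + 2 \cdot 7 \frac{1}{10 + 7} \left(\frac{\left(-26\right) 5}{-72}\right)^{2}\right) = - \frac{1}{31633} - \left(-64 + 2 \cdot 7 \cdot \frac{1}{17} \left(\left(-130\right) \left(- \frac{1}{72}\right)\right)^{2}\right) = - \frac{1}{31633} - \left(-64 + 2 \cdot 7 \cdot \frac{1}{17} \left(\frac{65}{36}\right)^{2}\right) = - \frac{1}{31633} - \left(-64 + \frac{14}{17} \cdot \frac{4225}{1296}\right) = - \frac{1}{31633} - \left(-64 + \frac{29575}{11016}\right) = - \frac{1}{31633} - - \frac{675449}{11016} = - \frac{1}{31633} + \frac{675449}{11016} = \frac{21366467201}{348469128}$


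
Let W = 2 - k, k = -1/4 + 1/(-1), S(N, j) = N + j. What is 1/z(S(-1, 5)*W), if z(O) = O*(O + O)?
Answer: 1/338 ≈ 0.0029586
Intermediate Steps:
k = -5/4 (k = -1*1/4 + 1*(-1) = -1/4 - 1 = -5/4 ≈ -1.2500)
W = 13/4 (W = 2 - 1*(-5/4) = 2 + 5/4 = 13/4 ≈ 3.2500)
z(O) = 2*O**2 (z(O) = O*(2*O) = 2*O**2)
1/z(S(-1, 5)*W) = 1/(2*((-1 + 5)*(13/4))**2) = 1/(2*(4*(13/4))**2) = 1/(2*13**2) = 1/(2*169) = 1/338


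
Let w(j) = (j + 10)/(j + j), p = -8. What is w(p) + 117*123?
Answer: 115127/8 ≈ 14391.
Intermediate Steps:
w(j) = (10 + j)/(2*j) (w(j) = (10 + j)/((2*j)) = (10 + j)*(1/(2*j)) = (10 + j)/(2*j))
w(p) + 117*123 = (½)*(10 - 8)/(-8) + 117*123 = (½)*(-⅛)*2 + 14391 = -⅛ + 14391 = 115127/8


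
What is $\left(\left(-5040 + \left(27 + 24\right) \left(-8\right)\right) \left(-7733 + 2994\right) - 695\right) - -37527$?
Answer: $25854904$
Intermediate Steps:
$\left(\left(-5040 + \left(27 + 24\right) \left(-8\right)\right) \left(-7733 + 2994\right) - 695\right) - -37527 = \left(\left(-5040 + 51 \left(-8\right)\right) \left(-4739\right) - 695\right) + 37527 = \left(\left(-5040 - 408\right) \left(-4739\right) - 695\right) + 37527 = \left(\left(-5448\right) \left(-4739\right) - 695\right) + 37527 = \left(25818072 - 695\right) + 37527 = 25817377 + 37527 = 25854904$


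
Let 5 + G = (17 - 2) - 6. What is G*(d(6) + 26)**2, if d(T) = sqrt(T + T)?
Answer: 2752 + 416*sqrt(3) ≈ 3472.5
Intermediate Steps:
d(T) = sqrt(2)*sqrt(T) (d(T) = sqrt(2*T) = sqrt(2)*sqrt(T))
G = 4 (G = -5 + ((17 - 2) - 6) = -5 + (15 - 6) = -5 + 9 = 4)
G*(d(6) + 26)**2 = 4*(sqrt(2)*sqrt(6) + 26)**2 = 4*(2*sqrt(3) + 26)**2 = 4*(26 + 2*sqrt(3))**2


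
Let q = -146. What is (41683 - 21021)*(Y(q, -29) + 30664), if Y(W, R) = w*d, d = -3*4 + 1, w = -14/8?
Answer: 1267954623/2 ≈ 6.3398e+8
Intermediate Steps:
w = -7/4 (w = -14*⅛ = -7/4 ≈ -1.7500)
d = -11 (d = -12 + 1 = -11)
Y(W, R) = 77/4 (Y(W, R) = -7/4*(-11) = 77/4)
(41683 - 21021)*(Y(q, -29) + 30664) = (41683 - 21021)*(77/4 + 30664) = 20662*(122733/4) = 1267954623/2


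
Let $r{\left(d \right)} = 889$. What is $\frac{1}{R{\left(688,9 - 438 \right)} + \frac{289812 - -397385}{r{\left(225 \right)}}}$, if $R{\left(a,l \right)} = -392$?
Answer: $\frac{1}{381} \approx 0.0026247$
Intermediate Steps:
$\frac{1}{R{\left(688,9 - 438 \right)} + \frac{289812 - -397385}{r{\left(225 \right)}}} = \frac{1}{-392 + \frac{289812 - -397385}{889}} = \frac{1}{-392 + \left(289812 + 397385\right) \frac{1}{889}} = \frac{1}{-392 + 687197 \cdot \frac{1}{889}} = \frac{1}{-392 + 773} = \frac{1}{381}$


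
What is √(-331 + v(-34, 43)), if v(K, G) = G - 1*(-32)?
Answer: 16*I ≈ 16.0*I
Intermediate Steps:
v(K, G) = 32 + G (v(K, G) = G + 32 = 32 + G)
√(-331 + v(-34, 43)) = √(-331 + (32 + 43)) = √(-331 + 75) = √(-256) = 16*I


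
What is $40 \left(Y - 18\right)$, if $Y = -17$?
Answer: $-1400$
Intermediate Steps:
$40 \left(Y - 18\right) = 40 \left(-17 - 18\right) = 40 \left(-35\right) = -1400$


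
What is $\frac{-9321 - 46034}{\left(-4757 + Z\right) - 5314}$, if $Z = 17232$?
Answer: $- \frac{55355}{7161} \approx -7.7301$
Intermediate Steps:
$\frac{-9321 - 46034}{\left(-4757 + Z\right) - 5314} = \frac{-9321 - 46034}{\left(-4757 + 17232\right) - 5314} = - \frac{55355}{12475 - 5314} = - \frac{55355}{7161}$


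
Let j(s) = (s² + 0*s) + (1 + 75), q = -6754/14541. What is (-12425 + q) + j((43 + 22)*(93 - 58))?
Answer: 75079189562/14541 ≈ 5.1633e+6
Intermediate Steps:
q = -6754/14541 (q = -6754*1/14541 = -6754/14541 ≈ -0.46448)
j(s) = 76 + s² (j(s) = (s² + 0) + 76 = s² + 76 = 76 + s²)
(-12425 + q) + j((43 + 22)*(93 - 58)) = (-12425 - 6754/14541) + (76 + ((43 + 22)*(93 - 58))²) = -180678679/14541 + (76 + (65*35)²) = -180678679/14541 + (76 + 2275²) = -180678679/14541 + (76 + 5175625) = -180678679/14541 + 5175701 = 75079189562/14541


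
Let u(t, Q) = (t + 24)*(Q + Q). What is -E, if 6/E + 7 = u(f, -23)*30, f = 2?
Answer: 6/35887 ≈ 0.00016719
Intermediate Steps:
u(t, Q) = 2*Q*(24 + t) (u(t, Q) = (24 + t)*(2*Q) = 2*Q*(24 + t))
E = -6/35887 (E = 6/(-7 + (2*(-23)*(24 + 2))*30) = 6/(-7 + (2*(-23)*26)*30) = 6/(-7 - 1196*30) = 6/(-7 - 35880) = 6/(-35887) = 6*(-1/35887) = -6/35887 ≈ -0.00016719)
-E = -1*(-6/35887) = 6/35887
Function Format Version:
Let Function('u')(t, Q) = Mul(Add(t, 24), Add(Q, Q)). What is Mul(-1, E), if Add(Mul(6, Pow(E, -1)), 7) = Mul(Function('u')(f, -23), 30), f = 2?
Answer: Rational(6, 35887) ≈ 0.00016719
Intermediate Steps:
Function('u')(t, Q) = Mul(2, Q, Add(24, t)) (Function('u')(t, Q) = Mul(Add(24, t), Mul(2, Q)) = Mul(2, Q, Add(24, t)))
E = Rational(-6, 35887) (E = Mul(6, Pow(Add(-7, Mul(Mul(2, -23, Add(24, 2)), 30)), -1)) = Mul(6, Pow(Add(-7, Mul(Mul(2, -23, 26), 30)), -1)) = Mul(6, Pow(Add(-7, Mul(-1196, 30)), -1)) = Mul(6, Pow(Add(-7, -35880), -1)) = Mul(6, Pow(-35887, -1)) = Mul(6, Rational(-1, 35887)) = Rational(-6, 35887) ≈ -0.00016719)
Mul(-1, E) = Mul(-1, Rational(-6, 35887)) = Rational(6, 35887)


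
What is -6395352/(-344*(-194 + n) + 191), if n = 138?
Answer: -2131784/6485 ≈ -328.73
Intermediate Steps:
-6395352/(-344*(-194 + n) + 191) = -6395352/(-344*(-194 + 138) + 191) = -6395352/(-344*(-56) + 191) = -6395352/(19264 + 191) = -6395352/19455 = -6395352*1/19455 = -2131784/6485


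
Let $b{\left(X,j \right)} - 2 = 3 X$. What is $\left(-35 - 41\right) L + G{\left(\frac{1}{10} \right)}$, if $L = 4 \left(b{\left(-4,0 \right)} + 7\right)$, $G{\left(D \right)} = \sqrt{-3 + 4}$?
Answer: $913$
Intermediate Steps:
$b{\left(X,j \right)} = 2 + 3 X$
$G{\left(D \right)} = 1$ ($G{\left(D \right)} = \sqrt{1} = 1$)
$L = -12$ ($L = 4 \left(\left(2 + 3 \left(-4\right)\right) + 7\right) = 4 \left(\left(2 - 12\right) + 7\right) = 4 \left(-10 + 7\right) = 4 \left(-3\right) = -12$)
$\left(-35 - 41\right) L + G{\left(\frac{1}{10} \right)} = \left(-35 - 41\right) \left(-12\right) + 1 = \left(-76\right) \left(-12\right) + 1 = 912 + 1 = 913$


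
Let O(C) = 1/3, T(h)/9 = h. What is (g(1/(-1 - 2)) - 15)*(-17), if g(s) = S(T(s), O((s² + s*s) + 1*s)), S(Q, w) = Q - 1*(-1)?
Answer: 289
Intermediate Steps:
T(h) = 9*h
O(C) = ⅓
S(Q, w) = 1 + Q (S(Q, w) = Q + 1 = 1 + Q)
g(s) = 1 + 9*s
(g(1/(-1 - 2)) - 15)*(-17) = ((1 + 9/(-1 - 2)) - 15)*(-17) = ((1 + 9/(-3)) - 15)*(-17) = ((1 + 9*(-⅓)) - 15)*(-17) = ((1 - 3) - 15)*(-17) = (-2 - 15)*(-17) = -17*(-17) = 289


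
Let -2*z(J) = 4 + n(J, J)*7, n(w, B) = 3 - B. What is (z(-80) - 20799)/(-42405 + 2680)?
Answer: 42183/79450 ≈ 0.53094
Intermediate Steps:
z(J) = -25/2 + 7*J/2 (z(J) = -(4 + (3 - J)*7)/2 = -(4 + (21 - 7*J))/2 = -(25 - 7*J)/2 = -25/2 + 7*J/2)
(z(-80) - 20799)/(-42405 + 2680) = ((-25/2 + (7/2)*(-80)) - 20799)/(-42405 + 2680) = ((-25/2 - 280) - 20799)/(-39725) = (-585/2 - 20799)*(-1/39725) = -42183/2*(-1/39725) = 42183/79450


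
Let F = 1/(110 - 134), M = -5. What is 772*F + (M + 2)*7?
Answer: -319/6 ≈ -53.167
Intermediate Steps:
F = -1/24 (F = 1/(-24) = -1/24 ≈ -0.041667)
772*F + (M + 2)*7 = 772*(-1/24) + (-5 + 2)*7 = -193/6 - 3*7 = -193/6 - 21 = -319/6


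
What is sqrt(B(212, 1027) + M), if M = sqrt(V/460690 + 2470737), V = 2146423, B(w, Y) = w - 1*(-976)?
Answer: sqrt(252135508006800 + 460690*sqrt(524378538201097570))/460690 ≈ 52.534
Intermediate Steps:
B(w, Y) = 976 + w (B(w, Y) = w + 976 = 976 + w)
M = sqrt(524378538201097570)/460690 (M = sqrt(2146423/460690 + 2470737) = sqrt(1138245974953/460690) = sqrt(524378538201097570)/460690 ≈ 1571.9)
sqrt(B(212, 1027) + M) = sqrt((976 + 212) + sqrt(524378538201097570)/460690) = sqrt(1188 + sqrt(524378538201097570)/460690)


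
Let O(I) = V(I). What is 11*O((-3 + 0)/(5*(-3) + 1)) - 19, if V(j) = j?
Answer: -233/14 ≈ -16.643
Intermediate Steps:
O(I) = I
11*O((-3 + 0)/(5*(-3) + 1)) - 19 = 11*((-3 + 0)/(5*(-3) + 1)) - 19 = 11*(-3/(-15 + 1)) - 19 = 11*(-3/(-14)) - 19 = 11*(-3*(-1/14)) - 19 = 11*(3/14) - 19 = 33/14 - 19 = -233/14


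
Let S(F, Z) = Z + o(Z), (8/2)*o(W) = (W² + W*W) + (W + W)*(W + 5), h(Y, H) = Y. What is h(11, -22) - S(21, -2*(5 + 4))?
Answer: -250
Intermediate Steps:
o(W) = W²/2 + W*(5 + W)/2 (o(W) = ((W² + W*W) + (W + W)*(W + 5))/4 = ((W² + W²) + (2*W)*(5 + W))/4 = (2*W² + 2*W*(5 + W))/4 = W²/2 + W*(5 + W)/2)
S(F, Z) = Z + Z*(5 + 2*Z)/2
h(11, -22) - S(21, -2*(5 + 4)) = 11 - (-2*(5 + 4))*(7 + 2*(-2*(5 + 4)))/2 = 11 - (-2*9)*(7 + 2*(-2*9))/2 = 11 - (-18)*(7 + 2*(-18))/2 = 11 - (-18)*(7 - 36)/2 = 11 - (-18)*(-29)/2 = 11 - 1*261 = 11 - 261 = -250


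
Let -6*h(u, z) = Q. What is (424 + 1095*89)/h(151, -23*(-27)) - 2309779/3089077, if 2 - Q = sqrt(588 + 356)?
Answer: 906524504984/725933095 + 587274*sqrt(59)/235 ≈ 20444.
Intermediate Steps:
Q = 2 - 4*sqrt(59) (Q = 2 - sqrt(588 + 356) = 2 - sqrt(944) = 2 - 4*sqrt(59) ≈ -28.725)
h(u, z) = -1/3 + 2*sqrt(59)/3 (h(u, z) = -(2 - 4*sqrt(59))/6 = -1/3 + 2*sqrt(59)/3)
(424 + 1095*89)/h(151, -23*(-27)) - 2309779/3089077 = (424 + 1095*89)/(-1/3 + 2*sqrt(59)/3) - 2309779/3089077 = (424 + 97455)/(-1/3 + 2*sqrt(59)/3) - 2309779*1/3089077 = 97879/(-1/3 + 2*sqrt(59)/3) - 2309779/3089077 = -2309779/3089077 + 97879/(-1/3 + 2*sqrt(59)/3)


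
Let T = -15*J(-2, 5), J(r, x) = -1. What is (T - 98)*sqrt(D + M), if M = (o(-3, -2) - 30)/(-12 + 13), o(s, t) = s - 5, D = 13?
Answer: -415*I ≈ -415.0*I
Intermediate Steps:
o(s, t) = -5 + s
M = -38 (M = ((-5 - 3) - 30)/(-12 + 13) = (-8 - 30)/1 = -38*1 = -38)
T = 15 (T = -15*(-1) = 15)
(T - 98)*sqrt(D + M) = (15 - 98)*sqrt(13 - 38) = -415*I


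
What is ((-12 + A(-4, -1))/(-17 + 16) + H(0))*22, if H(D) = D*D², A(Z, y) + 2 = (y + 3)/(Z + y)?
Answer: 1584/5 ≈ 316.80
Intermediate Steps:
A(Z, y) = -2 + (3 + y)/(Z + y) (A(Z, y) = -2 + (y + 3)/(Z + y) = -2 + (3 + y)/(Z + y))
H(D) = D³
((-12 + A(-4, -1))/(-17 + 16) + H(0))*22 = ((-12 + (3 - 1*(-1) - 2*(-4))/(-4 - 1))/(-17 + 16) + 0³)*22 = ((-12 + (3 + 1 + 8)/(-5))/(-1) + 0)*22 = ((-12 - ⅕*12)*(-1) + 0)*22 = ((-12 - 12/5)*(-1) + 0)*22 = (-72/5*(-1) + 0)*22 = (72/5 + 0)*22 = (72/5)*22 = 1584/5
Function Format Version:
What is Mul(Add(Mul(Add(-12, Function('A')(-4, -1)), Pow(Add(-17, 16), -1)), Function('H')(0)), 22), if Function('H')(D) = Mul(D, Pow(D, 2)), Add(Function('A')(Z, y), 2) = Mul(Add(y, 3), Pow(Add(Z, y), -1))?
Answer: Rational(1584, 5) ≈ 316.80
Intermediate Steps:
Function('A')(Z, y) = Add(-2, Mul(Pow(Add(Z, y), -1), Add(3, y))) (Function('A')(Z, y) = Add(-2, Mul(Add(y, 3), Pow(Add(Z, y), -1))) = Add(-2, Mul(Add(3, y), Pow(Add(Z, y), -1))) = Add(-2, Mul(Pow(Add(Z, y), -1), Add(3, y))))
Function('H')(D) = Pow(D, 3)
Mul(Add(Mul(Add(-12, Function('A')(-4, -1)), Pow(Add(-17, 16), -1)), Function('H')(0)), 22) = Mul(Add(Mul(Add(-12, Mul(Pow(Add(-4, -1), -1), Add(3, Mul(-1, -1), Mul(-2, -4)))), Pow(Add(-17, 16), -1)), Pow(0, 3)), 22) = Mul(Add(Mul(Add(-12, Mul(Pow(-5, -1), Add(3, 1, 8))), Pow(-1, -1)), 0), 22) = Mul(Add(Mul(Add(-12, Mul(Rational(-1, 5), 12)), -1), 0), 22) = Mul(Add(Mul(Add(-12, Rational(-12, 5)), -1), 0), 22) = Mul(Add(Mul(Rational(-72, 5), -1), 0), 22) = Mul(Add(Rational(72, 5), 0), 22) = Mul(Rational(72, 5), 22) = Rational(1584, 5)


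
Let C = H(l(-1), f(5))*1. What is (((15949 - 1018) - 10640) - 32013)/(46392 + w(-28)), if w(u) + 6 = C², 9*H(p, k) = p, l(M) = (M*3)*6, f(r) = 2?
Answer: -13861/23195 ≈ -0.59759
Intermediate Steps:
l(M) = 18*M (l(M) = (3*M)*6 = 18*M)
H(p, k) = p/9
C = -2 (C = ((18*(-1))/9)*1 = ((⅑)*(-18))*1 = -2*1 = -2)
w(u) = -2 (w(u) = -6 + (-2)² = -6 + 4 = -2)
(((15949 - 1018) - 10640) - 32013)/(46392 + w(-28)) = (((15949 - 1018) - 10640) - 32013)/(46392 - 2) = ((14931 - 10640) - 32013)/46390 = (4291 - 32013)*(1/46390) = -27722*1/46390 = -13861/23195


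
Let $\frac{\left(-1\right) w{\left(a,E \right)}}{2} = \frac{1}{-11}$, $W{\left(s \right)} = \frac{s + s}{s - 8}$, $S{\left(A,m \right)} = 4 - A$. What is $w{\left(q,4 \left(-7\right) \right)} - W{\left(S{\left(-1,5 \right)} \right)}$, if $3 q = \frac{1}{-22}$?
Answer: $\frac{116}{33} \approx 3.5152$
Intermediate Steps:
$W{\left(s \right)} = \frac{2 s}{-8 + s}$
$q = - \frac{1}{66}$ ($q = \frac{1}{3 \left(-22\right)} = \frac{1}{3} \left(- \frac{1}{22}\right) = - \frac{1}{66} \approx -0.015152$)
$w{\left(a,E \right)} = \frac{2}{11}$ ($w{\left(a,E \right)} = - \frac{2}{-11} = \left(-2\right) \left(- \frac{1}{11}\right) = \frac{2}{11}$)
$w{\left(q,4 \left(-7\right) \right)} - W{\left(S{\left(-1,5 \right)} \right)} = \frac{2}{11} - \frac{2 \left(4 - -1\right)}{-8 + \left(4 - -1\right)} = \frac{2}{11} - \frac{2 \left(4 + 1\right)}{-8 + \left(4 + 1\right)} = \frac{2}{11} - 2 \cdot 5 \frac{1}{-8 + 5} = \frac{2}{11} - 2 \cdot 5 \frac{1}{-3} = \frac{2}{11} - 2 \cdot 5 \left(- \frac{1}{3}\right) = \frac{2}{11} - - \frac{10}{3} = \frac{2}{11} + \frac{10}{3} = \frac{116}{33}$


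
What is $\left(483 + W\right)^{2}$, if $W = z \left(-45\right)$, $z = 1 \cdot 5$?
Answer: $66564$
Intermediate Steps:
$z = 5$
$W = -225$ ($W = 5 \left(-45\right) = -225$)
$\left(483 + W\right)^{2} = \left(483 - 225\right)^{2} = 258^{2} = 66564$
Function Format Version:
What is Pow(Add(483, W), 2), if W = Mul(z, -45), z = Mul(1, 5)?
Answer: 66564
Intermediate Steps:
z = 5
W = -225 (W = Mul(5, -45) = -225)
Pow(Add(483, W), 2) = Pow(Add(483, -225), 2) = Pow(258, 2) = 66564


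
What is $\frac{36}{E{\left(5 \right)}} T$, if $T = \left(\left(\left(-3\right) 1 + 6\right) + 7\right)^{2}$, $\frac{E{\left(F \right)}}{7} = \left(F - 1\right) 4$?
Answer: $\frac{225}{7} \approx 32.143$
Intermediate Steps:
$E{\left(F \right)} = -28 + 28 F$ ($E{\left(F \right)} = 7 \left(F - 1\right) 4 = 7 \left(-1 + F\right) 4 = 7 \left(-4 + 4 F\right) = -28 + 28 F$)
$T = 100$ ($T = \left(\left(-3 + 6\right) + 7\right)^{2} = \left(3 + 7\right)^{2} = 10^{2} = 100$)
$\frac{36}{E{\left(5 \right)}} T = \frac{36}{-28 + 28 \cdot 5} \cdot 100 = \frac{36}{-28 + 140} \cdot 100 = \frac{36}{112} \cdot 100 = 36 \cdot \frac{1}{112} \cdot 100 = \frac{9}{28} \cdot 100 = \frac{225}{7}$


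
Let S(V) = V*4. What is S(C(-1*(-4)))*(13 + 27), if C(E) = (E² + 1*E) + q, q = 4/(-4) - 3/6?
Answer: 2960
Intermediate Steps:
q = -3/2 (q = 4*(-¼) - 3*⅙ = -1 - ½ = -3/2 ≈ -1.5000)
C(E) = -3/2 + E + E² (C(E) = (E² + 1*E) - 3/2 = (E² + E) - 3/2 = (E + E²) - 3/2 = -3/2 + E + E²)
S(V) = 4*V
S(C(-1*(-4)))*(13 + 27) = (4*(-3/2 - 1*(-4) + (-1*(-4))²))*(13 + 27) = (4*(-3/2 + 4 + 4²))*40 = (4*(-3/2 + 4 + 16))*40 = (4*(37/2))*40 = 74*40 = 2960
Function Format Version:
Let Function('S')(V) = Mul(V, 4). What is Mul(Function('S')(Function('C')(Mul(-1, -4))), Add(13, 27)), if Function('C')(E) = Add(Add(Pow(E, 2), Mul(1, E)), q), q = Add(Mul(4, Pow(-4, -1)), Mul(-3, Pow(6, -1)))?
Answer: 2960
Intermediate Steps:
q = Rational(-3, 2) (q = Add(Mul(4, Rational(-1, 4)), Mul(-3, Rational(1, 6))) = Add(-1, Rational(-1, 2)) = Rational(-3, 2) ≈ -1.5000)
Function('C')(E) = Add(Rational(-3, 2), E, Pow(E, 2)) (Function('C')(E) = Add(Add(Pow(E, 2), Mul(1, E)), Rational(-3, 2)) = Add(Add(Pow(E, 2), E), Rational(-3, 2)) = Add(Add(E, Pow(E, 2)), Rational(-3, 2)) = Add(Rational(-3, 2), E, Pow(E, 2)))
Function('S')(V) = Mul(4, V)
Mul(Function('S')(Function('C')(Mul(-1, -4))), Add(13, 27)) = Mul(Mul(4, Add(Rational(-3, 2), Mul(-1, -4), Pow(Mul(-1, -4), 2))), Add(13, 27)) = Mul(Mul(4, Add(Rational(-3, 2), 4, Pow(4, 2))), 40) = Mul(Mul(4, Add(Rational(-3, 2), 4, 16)), 40) = Mul(Mul(4, Rational(37, 2)), 40) = Mul(74, 40) = 2960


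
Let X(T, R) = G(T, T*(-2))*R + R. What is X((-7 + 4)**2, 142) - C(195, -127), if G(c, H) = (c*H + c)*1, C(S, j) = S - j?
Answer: -21906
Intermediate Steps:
G(c, H) = c + H*c (G(c, H) = (H*c + c)*1 = (c + H*c)*1 = c + H*c)
X(T, R) = R + R*T*(1 - 2*T) (X(T, R) = (T*(1 + T*(-2)))*R + R = (T*(1 - 2*T))*R + R = R*T*(1 - 2*T) + R = R + R*T*(1 - 2*T))
X((-7 + 4)**2, 142) - C(195, -127) = 142*(1 + (-7 + 4)**2 - 2*(-7 + 4)**4) - (195 - 1*(-127)) = 142*(1 + (-3)**2 - 2*((-3)**2)**2) - (195 + 127) = 142*(1 + 9 - 2*9**2) - 1*322 = 142*(1 + 9 - 2*81) - 322 = 142*(1 + 9 - 162) - 322 = 142*(-152) - 322 = -21584 - 322 = -21906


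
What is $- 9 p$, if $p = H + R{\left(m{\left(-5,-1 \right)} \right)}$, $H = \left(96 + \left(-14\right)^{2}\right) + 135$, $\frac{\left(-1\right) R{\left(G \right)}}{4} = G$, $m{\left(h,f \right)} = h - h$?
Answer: $-3843$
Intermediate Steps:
$m{\left(h,f \right)} = 0$
$R{\left(G \right)} = - 4 G$
$H = 427$ ($H = \left(96 + 196\right) + 135 = 292 + 135 = 427$)
$p = 427$ ($p = 427 - 0 = 427 + 0 = 427$)
$- 9 p = \left(-9\right) 427 = -3843$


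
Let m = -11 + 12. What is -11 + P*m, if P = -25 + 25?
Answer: -11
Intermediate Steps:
m = 1
P = 0
-11 + P*m = -11 + 0*1 = -11 + 0 = -11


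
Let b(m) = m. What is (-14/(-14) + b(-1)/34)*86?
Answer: 1419/17 ≈ 83.471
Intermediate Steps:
(-14/(-14) + b(-1)/34)*86 = (-14/(-14) - 1/34)*86 = (-14*(-1/14) - 1*1/34)*86 = (1 - 1/34)*86 = (33/34)*86 = 1419/17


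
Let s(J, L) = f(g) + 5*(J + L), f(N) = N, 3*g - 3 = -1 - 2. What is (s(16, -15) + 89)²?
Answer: 8836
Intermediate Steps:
g = 0 (g = 1 + (-1 - 2)/3 = 1 + (⅓)*(-3) = 1 - 1 = 0)
s(J, L) = 5*J + 5*L (s(J, L) = 0 + 5*(J + L) = 0 + (5*J + 5*L) = 5*J + 5*L)
(s(16, -15) + 89)² = ((5*16 + 5*(-15)) + 89)² = ((80 - 75) + 89)² = (5 + 89)² = 94² = 8836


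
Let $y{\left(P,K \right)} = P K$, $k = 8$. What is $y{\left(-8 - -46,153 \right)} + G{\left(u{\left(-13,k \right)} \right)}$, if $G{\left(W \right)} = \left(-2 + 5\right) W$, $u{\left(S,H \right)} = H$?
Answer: $5838$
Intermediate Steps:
$y{\left(P,K \right)} = K P$
$G{\left(W \right)} = 3 W$
$y{\left(-8 - -46,153 \right)} + G{\left(u{\left(-13,k \right)} \right)} = 153 \left(-8 - -46\right) + 3 \cdot 8 = 153 \left(-8 + 46\right) + 24 = 153 \cdot 38 + 24 = 5814 + 24 = 5838$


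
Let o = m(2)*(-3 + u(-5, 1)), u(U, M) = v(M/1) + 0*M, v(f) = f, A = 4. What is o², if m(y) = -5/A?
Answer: 25/4 ≈ 6.2500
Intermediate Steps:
u(U, M) = M (u(U, M) = M/1 + 0*M = M*1 + 0 = M + 0 = M)
m(y) = -5/4
o = 5/2 (o = -5*(-3 + 1)/4 = -5/4*(-2) = 5/2 ≈ 2.5000)
o² = (5/2)² = 25/4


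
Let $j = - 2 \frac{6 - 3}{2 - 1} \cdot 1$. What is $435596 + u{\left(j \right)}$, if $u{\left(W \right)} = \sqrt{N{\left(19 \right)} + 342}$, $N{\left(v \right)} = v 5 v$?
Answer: $435596 + \sqrt{2147} \approx 4.3564 \cdot 10^{5}$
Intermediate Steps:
$N{\left(v \right)} = 5 v^{2}$ ($N{\left(v \right)} = 5 v v = 5 v^{2}$)
$j = -6$ ($j = - 2 \cdot \frac{3}{1} \cdot 1 = - 2 \cdot 3 \cdot 1 \cdot 1 = \left(-2\right) 3 \cdot 1 = \left(-6\right) 1 = -6$)
$u{\left(W \right)} = \sqrt{2147}$ ($u{\left(W \right)} = \sqrt{5 \cdot 19^{2} + 342} = \sqrt{5 \cdot 361 + 342} = \sqrt{1805 + 342} = \sqrt{2147}$)
$435596 + u{\left(j \right)} = 435596 + \sqrt{2147}$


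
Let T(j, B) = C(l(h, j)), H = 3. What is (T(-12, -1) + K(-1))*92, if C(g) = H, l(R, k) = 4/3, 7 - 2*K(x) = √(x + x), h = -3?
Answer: 598 - 46*I*√2 ≈ 598.0 - 65.054*I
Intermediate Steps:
K(x) = 7/2 - √2*√x/2 (K(x) = 7/2 - √(x + x)/2 = 7/2 - √2*√x/2)
l(R, k) = 4/3 (l(R, k) = 4*(⅓) = 4/3)
C(g) = 3
T(j, B) = 3
(T(-12, -1) + K(-1))*92 = (3 + (7/2 - √2*√(-1)/2))*92 = (3 + (7/2 - √2*I/2))*92 = (3 + (7/2 - I*√2/2))*92 = (13/2 - I*√2/2)*92 = 598 - 46*I*√2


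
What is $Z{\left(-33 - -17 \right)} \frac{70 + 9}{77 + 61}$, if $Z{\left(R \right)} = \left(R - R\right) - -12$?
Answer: $\frac{158}{23} \approx 6.8696$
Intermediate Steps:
$Z{\left(R \right)} = 12$ ($Z{\left(R \right)} = 0 + 12 = 12$)
$Z{\left(-33 - -17 \right)} \frac{70 + 9}{77 + 61} = 12 \frac{70 + 9}{77 + 61} = 12 \cdot \frac{79}{138} = \frac{158}{23}$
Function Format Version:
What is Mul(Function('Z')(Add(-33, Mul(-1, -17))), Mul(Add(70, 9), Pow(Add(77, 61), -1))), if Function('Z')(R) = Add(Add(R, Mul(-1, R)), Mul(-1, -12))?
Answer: Rational(158, 23) ≈ 6.8696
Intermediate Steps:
Function('Z')(R) = 12 (Function('Z')(R) = Add(0, 12) = 12)
Mul(Function('Z')(Add(-33, Mul(-1, -17))), Mul(Add(70, 9), Pow(Add(77, 61), -1))) = Mul(12, Mul(Add(70, 9), Pow(Add(77, 61), -1))) = Mul(12, Mul(79, Pow(138, -1))) = Mul(12, Mul(79, Rational(1, 138))) = Mul(12, Rational(79, 138)) = Rational(158, 23)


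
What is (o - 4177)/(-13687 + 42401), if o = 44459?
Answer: 20141/14357 ≈ 1.4029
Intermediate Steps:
(o - 4177)/(-13687 + 42401) = (44459 - 4177)/(-13687 + 42401) = 40282/28714 = 40282*(1/28714) = 20141/14357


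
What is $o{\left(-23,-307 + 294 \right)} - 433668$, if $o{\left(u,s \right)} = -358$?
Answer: $-434026$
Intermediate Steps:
$o{\left(-23,-307 + 294 \right)} - 433668 = -358 - 433668 = -434026$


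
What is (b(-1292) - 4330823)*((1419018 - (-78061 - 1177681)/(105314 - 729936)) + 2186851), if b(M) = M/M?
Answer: -4877163533812708936/312311 ≈ -1.5616e+13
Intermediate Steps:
b(M) = 1
(b(-1292) - 4330823)*((1419018 - (-78061 - 1177681)/(105314 - 729936)) + 2186851) = (1 - 4330823)*((1419018 - (-78061 - 1177681)/(105314 - 729936)) + 2186851) = -4330822*((1419018 - (-1255742)/(-624622)) + 2186851) = -4330822*((1419018 - (-1255742)*(-1)/624622) + 2186851) = -4330822*((1419018 - 1*627871/312311) + 2186851) = -4330822*((1419018 - 627871/312311) + 2186851) = -4330822*(443174302727/312311 + 2186851) = -4330822*1126151925388/312311 = -4877163533812708936/312311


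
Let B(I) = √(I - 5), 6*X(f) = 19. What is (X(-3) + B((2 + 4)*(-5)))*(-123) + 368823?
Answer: 736867/2 - 123*I*√35 ≈ 3.6843e+5 - 727.68*I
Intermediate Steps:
X(f) = 19/6 (X(f) = (⅙)*19 = 19/6)
B(I) = √(-5 + I)
(X(-3) + B((2 + 4)*(-5)))*(-123) + 368823 = (19/6 + √(-5 + (2 + 4)*(-5)))*(-123) + 368823 = (19/6 + √(-5 + 6*(-5)))*(-123) + 368823 = (19/6 + √(-5 - 30))*(-123) + 368823 = (19/6 + √(-35))*(-123) + 368823 = (19/6 + I*√35)*(-123) + 368823 = (-779/2 - 123*I*√35) + 368823 = 736867/2 - 123*I*√35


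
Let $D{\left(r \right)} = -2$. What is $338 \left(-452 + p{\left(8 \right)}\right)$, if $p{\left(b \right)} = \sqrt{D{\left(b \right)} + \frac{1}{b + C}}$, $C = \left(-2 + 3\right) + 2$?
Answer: $-152776 + \frac{338 i \sqrt{231}}{11} \approx -1.5278 \cdot 10^{5} + 467.01 i$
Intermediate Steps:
$C = 3$ ($C = 1 + 2 = 3$)
$p{\left(b \right)} = \sqrt{-2 + \frac{1}{3 + b}}$ ($p{\left(b \right)} = \sqrt{-2 + \frac{1}{b + 3}} = \sqrt{-2 + \frac{1}{3 + b}}$)
$338 \left(-452 + p{\left(8 \right)}\right) = 338 \left(-452 + \sqrt{\frac{-5 - 16}{3 + 8}}\right) = 338 \left(-452 + \sqrt{\frac{-5 - 16}{11}}\right) = 338 \left(-452 + \sqrt{\frac{1}{11} \left(-21\right)}\right) = 338 \left(-452 + \sqrt{- \frac{21}{11}}\right) = 338 \left(-452 + \frac{i \sqrt{231}}{11}\right) = -152776 + \frac{338 i \sqrt{231}}{11}$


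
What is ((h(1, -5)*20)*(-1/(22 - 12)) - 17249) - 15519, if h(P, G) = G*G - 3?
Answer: -32812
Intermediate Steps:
h(P, G) = -3 + G² (h(P, G) = G² - 3 = -3 + G²)
((h(1, -5)*20)*(-1/(22 - 12)) - 17249) - 15519 = (((-3 + (-5)²)*20)*(-1/(22 - 12)) - 17249) - 15519 = (((-3 + 25)*20)*(-1/10) - 17249) - 15519 = ((22*20)*(-1*⅒) - 17249) - 15519 = (440*(-⅒) - 17249) - 15519 = (-44 - 17249) - 15519 = -17293 - 15519 = -32812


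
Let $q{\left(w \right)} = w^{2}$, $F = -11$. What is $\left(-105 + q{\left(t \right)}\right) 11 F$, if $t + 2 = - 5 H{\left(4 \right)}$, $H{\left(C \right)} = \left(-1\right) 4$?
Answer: $-26499$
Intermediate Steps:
$H{\left(C \right)} = -4$
$t = 18$ ($t = -2 - -20 = -2 + 20 = 18$)
$\left(-105 + q{\left(t \right)}\right) 11 F = \left(-105 + 18^{2}\right) 11 \left(-11\right) = \left(-105 + 324\right) \left(-121\right) = 219 \left(-121\right) = -26499$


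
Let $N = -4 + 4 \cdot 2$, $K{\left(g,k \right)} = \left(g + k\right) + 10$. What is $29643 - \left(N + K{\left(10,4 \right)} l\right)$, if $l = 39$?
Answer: $28703$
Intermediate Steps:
$K{\left(g,k \right)} = 10 + g + k$
$N = 4$ ($N = -4 + 8 = 4$)
$29643 - \left(N + K{\left(10,4 \right)} l\right) = 29643 - \left(4 + \left(10 + 10 + 4\right) 39\right) = 29643 - \left(4 + 24 \cdot 39\right) = 29643 - \left(4 + 936\right) = 29643 - 940 = 28703$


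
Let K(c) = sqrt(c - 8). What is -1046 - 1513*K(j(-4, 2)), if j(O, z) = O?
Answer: -1046 - 3026*I*sqrt(3) ≈ -1046.0 - 5241.2*I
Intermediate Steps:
K(c) = sqrt(-8 + c)
-1046 - 1513*K(j(-4, 2)) = -1046 - 1513*sqrt(-8 - 4) = -1046 - 3026*I*sqrt(3)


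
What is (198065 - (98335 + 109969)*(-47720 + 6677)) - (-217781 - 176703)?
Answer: 8550013621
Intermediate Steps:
(198065 - (98335 + 109969)*(-47720 + 6677)) - (-217781 - 176703) = (198065 - 208304*(-41043)) - 1*(-394484) = (198065 - 1*(-8549421072)) + 394484 = (198065 + 8549421072) + 394484 = 8549619137 + 394484 = 8550013621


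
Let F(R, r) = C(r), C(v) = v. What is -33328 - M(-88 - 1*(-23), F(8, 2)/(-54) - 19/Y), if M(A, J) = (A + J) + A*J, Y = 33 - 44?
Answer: -9846983/297 ≈ -33155.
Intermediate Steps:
F(R, r) = r
Y = -11
M(A, J) = A + J + A*J
-33328 - M(-88 - 1*(-23), F(8, 2)/(-54) - 19/Y) = -33328 - ((-88 - 1*(-23)) + (2/(-54) - 19/(-11)) + (-88 - 1*(-23))*(2/(-54) - 19/(-11))) = -33328 - ((-88 + 23) + (2*(-1/54) - 19*(-1/11)) + (-88 + 23)*(2*(-1/54) - 19*(-1/11))) = -33328 - (-65 + (-1/27 + 19/11) - 65*(-1/27 + 19/11)) = -33328 - (-65 + 502/297 - 65*502/297) = -33328 - (-65 + 502/297 - 32630/297) = -33328 - 1*(-51433/297) = -33328 + 51433/297 = -9846983/297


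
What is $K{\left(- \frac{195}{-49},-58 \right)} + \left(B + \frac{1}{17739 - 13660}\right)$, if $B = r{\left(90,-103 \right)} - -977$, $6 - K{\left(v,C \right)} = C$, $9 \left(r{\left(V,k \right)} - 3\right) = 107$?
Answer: $\frac{38762746}{36711} \approx 1055.9$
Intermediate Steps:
$r{\left(V,k \right)} = \frac{134}{9}$ ($r{\left(V,k \right)} = 3 + \frac{1}{9} \cdot 107 = 3 + \frac{107}{9} = \frac{134}{9}$)
$K{\left(v,C \right)} = 6 - C$
$B = \frac{8927}{9}$ ($B = \frac{134}{9} - -977 = \frac{134}{9} + 977 = \frac{8927}{9} \approx 991.89$)
$K{\left(- \frac{195}{-49},-58 \right)} + \left(B + \frac{1}{17739 - 13660}\right) = \left(6 - -58\right) + \left(\frac{8927}{9} + \frac{1}{17739 - 13660}\right) = \left(6 + 58\right) + \left(\frac{8927}{9} + \frac{1}{4079}\right) = 64 + \left(\frac{8927}{9} + \frac{1}{4079}\right) = 64 + \frac{36413242}{36711} = \frac{38762746}{36711}$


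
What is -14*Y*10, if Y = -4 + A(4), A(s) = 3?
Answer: 140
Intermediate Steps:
Y = -1 (Y = -4 + 3 = -1)
-14*Y*10 = -14*(-1)*10 = 14*10 = 140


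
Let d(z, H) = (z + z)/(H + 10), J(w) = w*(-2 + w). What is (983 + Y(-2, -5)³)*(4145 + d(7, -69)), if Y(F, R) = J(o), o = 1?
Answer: 240139262/59 ≈ 4.0702e+6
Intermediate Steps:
d(z, H) = 2*z/(10 + H) (d(z, H) = (2*z)/(10 + H) = 2*z/(10 + H))
Y(F, R) = -1 (Y(F, R) = 1*(-2 + 1) = 1*(-1) = -1)
(983 + Y(-2, -5)³)*(4145 + d(7, -69)) = (983 + (-1)³)*(4145 + 2*7/(10 - 69)) = (983 - 1)*(4145 + 2*7/(-59)) = 982*(4145 + 2*7*(-1/59)) = 982*(4145 - 14/59) = 982*(244541/59) = 240139262/59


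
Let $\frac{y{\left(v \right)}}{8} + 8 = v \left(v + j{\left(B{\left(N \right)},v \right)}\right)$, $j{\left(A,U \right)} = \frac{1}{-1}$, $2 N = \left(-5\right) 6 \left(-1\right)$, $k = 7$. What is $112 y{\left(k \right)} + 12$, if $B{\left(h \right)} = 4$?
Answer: $30476$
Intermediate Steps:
$N = 15$ ($N = \frac{\left(-5\right) 6 \left(-1\right)}{2} = \frac{\left(-30\right) \left(-1\right)}{2} = \frac{1}{2} \cdot 30 = 15$)
$j{\left(A,U \right)} = -1$
$y{\left(v \right)} = -64 + 8 v \left(-1 + v\right)$ ($y{\left(v \right)} = -64 + 8 v \left(v - 1\right) = -64 + 8 v \left(-1 + v\right)$)
$112 y{\left(k \right)} + 12 = 112 \left(-64 - 56 + 8 \cdot 7^{2}\right) + 12 = 112 \left(-64 - 56 + 8 \cdot 49\right) + 12 = 112 \left(-64 - 56 + 392\right) + 12 = 112 \cdot 272 + 12 = 30464 + 12 = 30476$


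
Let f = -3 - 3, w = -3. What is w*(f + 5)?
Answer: 3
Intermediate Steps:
f = -6
w*(f + 5) = -3*(-6 + 5) = -3*(-1) = 3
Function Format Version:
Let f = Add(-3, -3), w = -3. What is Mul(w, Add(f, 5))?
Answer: 3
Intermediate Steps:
f = -6
Mul(w, Add(f, 5)) = Mul(-3, Add(-6, 5)) = Mul(-3, -1) = 3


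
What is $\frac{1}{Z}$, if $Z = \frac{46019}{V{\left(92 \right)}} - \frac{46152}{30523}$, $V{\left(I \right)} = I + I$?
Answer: $\frac{5616232}{1396145969} \approx 0.0040227$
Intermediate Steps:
$V{\left(I \right)} = 2 I$
$Z = \frac{1396145969}{5616232}$ ($Z = \frac{46019}{2 \cdot 92} - \frac{46152}{30523} = \frac{46019}{184} - \frac{46152}{30523} = \frac{1396145969}{5616232} \approx 248.59$)
$\frac{1}{Z} = \frac{1}{\frac{1396145969}{5616232}} = \frac{5616232}{1396145969}$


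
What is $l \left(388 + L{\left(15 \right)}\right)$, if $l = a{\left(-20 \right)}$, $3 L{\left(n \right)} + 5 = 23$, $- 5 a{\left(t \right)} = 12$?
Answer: $- \frac{4728}{5} \approx -945.6$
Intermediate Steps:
$a{\left(t \right)} = - \frac{12}{5}$ ($a{\left(t \right)} = \left(- \frac{1}{5}\right) 12 = - \frac{12}{5}$)
$L{\left(n \right)} = 6$ ($L{\left(n \right)} = - \frac{5}{3} + \frac{1}{3} \cdot 23 = - \frac{5}{3} + \frac{23}{3} = 6$)
$l = - \frac{12}{5} \approx -2.4$
$l \left(388 + L{\left(15 \right)}\right) = - \frac{12 \left(388 + 6\right)}{5} = \left(- \frac{12}{5}\right) 394 = - \frac{4728}{5}$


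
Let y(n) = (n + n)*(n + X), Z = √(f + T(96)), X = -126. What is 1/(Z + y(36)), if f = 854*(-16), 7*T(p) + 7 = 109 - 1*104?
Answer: -4536/29402845 - I*√26782/58805690 ≈ -0.00015427 - 2.7829e-6*I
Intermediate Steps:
T(p) = -2/7 (T(p) = -1 + (109 - 1*104)/7 = -1 + (109 - 104)/7 = -1 + (⅐)*5 = -1 + 5/7 = -2/7)
f = -13664
Z = 5*I*√26782/7 (Z = √(-13664 - 2/7) = √(-95650/7) = 5*I*√26782/7 ≈ 116.89*I)
y(n) = 2*n*(-126 + n) (y(n) = (n + n)*(n - 126) = (2*n)*(-126 + n) = 2*n*(-126 + n))
1/(Z + y(36)) = 1/(5*I*√26782/7 + 2*36*(-126 + 36)) = 1/(5*I*√26782/7 + 2*36*(-90)) = 1/(5*I*√26782/7 - 6480) = 1/(-6480 + 5*I*√26782/7)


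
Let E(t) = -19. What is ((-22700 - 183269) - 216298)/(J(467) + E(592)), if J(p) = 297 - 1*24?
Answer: -422267/254 ≈ -1662.5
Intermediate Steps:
J(p) = 273 (J(p) = 297 - 24 = 273)
((-22700 - 183269) - 216298)/(J(467) + E(592)) = ((-22700 - 183269) - 216298)/(273 - 19) = (-205969 - 216298)/254 = -422267*1/254 = -422267/254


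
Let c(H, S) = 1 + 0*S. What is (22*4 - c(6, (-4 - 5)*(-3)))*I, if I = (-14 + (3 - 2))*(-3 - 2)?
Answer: 5655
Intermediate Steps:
c(H, S) = 1 (c(H, S) = 1 + 0 = 1)
I = 65 (I = (-14 + 1)*(-5) = -13*(-5) = 65)
(22*4 - c(6, (-4 - 5)*(-3)))*I = (22*4 - 1*1)*65 = (88 - 1)*65 = 87*65 = 5655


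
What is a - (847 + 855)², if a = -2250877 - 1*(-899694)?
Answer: -4247987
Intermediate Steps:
a = -1351183 (a = -2250877 + 899694 = -1351183)
a - (847 + 855)² = -1351183 - (847 + 855)² = -1351183 - 1*1702² = -1351183 - 1*2896804 = -1351183 - 2896804 = -4247987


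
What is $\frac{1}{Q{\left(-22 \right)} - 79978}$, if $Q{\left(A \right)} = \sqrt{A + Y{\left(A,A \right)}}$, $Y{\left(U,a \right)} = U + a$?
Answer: $- \frac{39989}{3198240275} - \frac{i \sqrt{66}}{6396480550} \approx -1.2503 \cdot 10^{-5} - 1.2701 \cdot 10^{-9} i$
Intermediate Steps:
$Q{\left(A \right)} = \sqrt{3} \sqrt{A}$ ($Q{\left(A \right)} = \sqrt{A + \left(A + A\right)} = \sqrt{A + 2 A} = \sqrt{3 A} = \sqrt{3} \sqrt{A}$)
$\frac{1}{Q{\left(-22 \right)} - 79978} = \frac{1}{\sqrt{3} \sqrt{-22} - 79978} = \frac{1}{\sqrt{3} i \sqrt{22} - 79978} = \frac{1}{i \sqrt{66} - 79978} = \frac{1}{-79978 + i \sqrt{66}}$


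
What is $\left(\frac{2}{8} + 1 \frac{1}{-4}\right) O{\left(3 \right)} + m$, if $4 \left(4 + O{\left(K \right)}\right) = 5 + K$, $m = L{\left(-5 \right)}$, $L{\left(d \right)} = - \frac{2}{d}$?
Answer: $\frac{2}{5} \approx 0.4$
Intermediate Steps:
$m = \frac{2}{5}$ ($m = - \frac{2}{-5} = \left(-2\right) \left(- \frac{1}{5}\right) = \frac{2}{5} \approx 0.4$)
$O{\left(K \right)} = - \frac{11}{4} + \frac{K}{4}$ ($O{\left(K \right)} = -4 + \frac{5 + K}{4} = -4 + \left(\frac{5}{4} + \frac{K}{4}\right) = - \frac{11}{4} + \frac{K}{4}$)
$\left(\frac{2}{8} + 1 \frac{1}{-4}\right) O{\left(3 \right)} + m = \left(\frac{2}{8} + 1 \frac{1}{-4}\right) \left(- \frac{11}{4} + \frac{1}{4} \cdot 3\right) + \frac{2}{5} = \left(2 \cdot \frac{1}{8} + 1 \left(- \frac{1}{4}\right)\right) \left(- \frac{11}{4} + \frac{3}{4}\right) + \frac{2}{5} = \left(\frac{1}{4} - \frac{1}{4}\right) \left(-2\right) + \frac{2}{5} = 0 \left(-2\right) + \frac{2}{5} = 0 + \frac{2}{5} = \frac{2}{5}$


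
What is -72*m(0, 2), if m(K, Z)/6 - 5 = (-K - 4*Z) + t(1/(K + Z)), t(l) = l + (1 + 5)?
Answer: -1512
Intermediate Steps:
t(l) = 6 + l (t(l) = l + 6 = 6 + l)
m(K, Z) = 66 - 24*Z - 6*K + 6/(K + Z) (m(K, Z) = 30 + 6*((-K - 4*Z) + (6 + 1/(K + Z))) = 30 + 6*(6 + 1/(K + Z) - K - 4*Z) = 30 + (36 - 24*Z - 6*K + 6/(K + Z)) = 66 - 24*Z - 6*K + 6/(K + Z))
-72*m(0, 2) = -432*(1 + 6*0 + 6*2 + (0 + 2)*(5 - 1*0 - 4*2))/(0 + 2) = -432*(1 + 0 + 12 + 2*(5 + 0 - 8))/2 = -432*(1 + 0 + 12 + 2*(-3))/2 = -432*(1 + 0 + 12 - 6)/2 = -432*7/2 = -72*21 = -1512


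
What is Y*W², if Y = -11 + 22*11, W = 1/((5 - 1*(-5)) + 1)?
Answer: 21/11 ≈ 1.9091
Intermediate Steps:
W = 1/11 (W = 1/((5 + 5) + 1) = 1/(10 + 1) = 1/11 ≈ 0.090909)
Y = 231 (Y = -11 + 242 = 231)
Y*W² = 231*(1/11)² = 231*(1/121) = 21/11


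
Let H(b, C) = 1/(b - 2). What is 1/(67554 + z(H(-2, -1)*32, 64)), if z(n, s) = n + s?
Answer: 1/67610 ≈ 1.4791e-5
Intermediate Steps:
H(b, C) = 1/(-2 + b)
1/(67554 + z(H(-2, -1)*32, 64)) = 1/(67554 + (32/(-2 - 2) + 64)) = 1/(67554 + (32/(-4) + 64)) = 1/(67554 + (-1/4*32 + 64)) = 1/(67554 + (-8 + 64)) = 1/(67554 + 56) = 1/67610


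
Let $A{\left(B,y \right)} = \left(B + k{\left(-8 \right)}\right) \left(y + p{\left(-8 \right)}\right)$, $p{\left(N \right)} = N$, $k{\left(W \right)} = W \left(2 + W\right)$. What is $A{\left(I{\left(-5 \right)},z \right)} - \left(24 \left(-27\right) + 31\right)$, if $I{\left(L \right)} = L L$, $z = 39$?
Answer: $2880$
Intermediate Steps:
$I{\left(L \right)} = L^{2}$
$A{\left(B,y \right)} = \left(-8 + y\right) \left(48 + B\right)$ ($A{\left(B,y \right)} = \left(B - 8 \left(2 - 8\right)\right) \left(y - 8\right) = \left(B - -48\right) \left(-8 + y\right) = \left(B + 48\right) \left(-8 + y\right) = \left(48 + B\right) \left(-8 + y\right) = \left(-8 + y\right) \left(48 + B\right)$)
$A{\left(I{\left(-5 \right)},z \right)} - \left(24 \left(-27\right) + 31\right) = \left(-384 - 8 \left(-5\right)^{2} + 48 \cdot 39 + \left(-5\right)^{2} \cdot 39\right) - \left(24 \left(-27\right) + 31\right) = \left(-384 - 200 + 1872 + 25 \cdot 39\right) - \left(-648 + 31\right) = \left(-384 - 200 + 1872 + 975\right) - -617 = 2263 + 617 = 2880$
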